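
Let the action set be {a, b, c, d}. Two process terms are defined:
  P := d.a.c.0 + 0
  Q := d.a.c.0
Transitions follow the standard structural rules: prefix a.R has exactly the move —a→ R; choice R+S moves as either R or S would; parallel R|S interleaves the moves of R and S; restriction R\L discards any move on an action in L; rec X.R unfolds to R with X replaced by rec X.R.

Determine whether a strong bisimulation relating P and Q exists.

Reachable graph of P (4 states):
  m0 = d.a.c.0 + 0 has moves ··d··> m1
  m1 = a.c.0 has moves ··a··> m2
  m2 = c.0 has moves ··c··> m3
  m3 = 0 has moves ∅
Reachable graph of Q (4 states):
  n0 = d.a.c.0 has moves ··d··> n1
  n1 = a.c.0 has moves ··a··> n2
  n2 = c.0 has moves ··c··> n3
  n3 = 0 has moves ∅
Bisimilarity quotient blocks:
  B0 = {m0, n0}
  B1 = {m1, n1}
  B2 = {m2, n2}
  B3 = {m3, n3}
m0 ∈ B0, n0 ∈ B0 → same block

P ~ Q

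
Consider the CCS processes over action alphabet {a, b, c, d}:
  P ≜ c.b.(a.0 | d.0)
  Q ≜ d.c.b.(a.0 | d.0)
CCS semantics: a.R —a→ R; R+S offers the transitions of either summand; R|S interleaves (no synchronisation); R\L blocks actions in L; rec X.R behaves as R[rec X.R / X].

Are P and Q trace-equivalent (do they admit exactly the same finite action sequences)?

traces(P) ≠ traces(Q) — witness ⟨c⟩

LTS(P): 6 reachable states
  u0 = c.b.(a.0 | d.0) has moves ··c··> u1
  u1 = b.(a.0 | d.0) has moves ··b··> u2
  u2 = a.0 | d.0 has moves ··a··> u3, ··d··> u4
  u3 = 0 | d.0 has moves ··d··> u5
  u4 = a.0 | 0 has moves ··a··> u5
  u5 = 0 | 0 has moves ∅
LTS(Q): 7 reachable states
  v0 = d.c.b.(a.0 | d.0) has moves ··d··> v1
  v1 = c.b.(a.0 | d.0) has moves ··c··> v2
  v2 = b.(a.0 | d.0) has moves ··b··> v3
  v3 = a.0 | d.0 has moves ··a··> v4, ··d··> v5
  v4 = 0 | d.0 has moves ··d··> v6
  v5 = a.0 | 0 has moves ··a··> v6
  v6 = 0 | 0 has moves ∅
Trace ⟨c⟩ through P, begin at {u0}:
  [1] c ⇒ {u1}
  P completes σ.
Trace ⟨c⟩ through Q, begin at {v0}:
  [1] c ⇒ ∅ (Q stuck)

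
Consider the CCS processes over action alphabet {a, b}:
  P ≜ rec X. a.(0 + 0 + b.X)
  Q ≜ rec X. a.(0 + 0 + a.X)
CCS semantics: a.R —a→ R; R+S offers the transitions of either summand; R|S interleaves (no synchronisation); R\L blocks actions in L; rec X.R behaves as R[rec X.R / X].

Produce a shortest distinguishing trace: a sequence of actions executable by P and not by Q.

LTS(P): 2 reachable states
  s0 = rec X. a.(0 + 0 + b.X) → =a=> s1
  s1 = 0 + 0 + b.(rec X. a.(0 + 0 + b.X)) → =b=> s0
LTS(Q): 2 reachable states
  t0 = rec X. a.(0 + 0 + a.X) → =a=> t1
  t1 = 0 + 0 + a.(rec X. a.(0 + 0 + a.X)) → =a=> t0
Run σ = ⟨ab⟩ on P: start {s0}
  after a @ step 1: {s1}
  after b @ step 2: {s0}
  P completes σ.
Run σ = ⟨ab⟩ on Q: start {t0}
  after a @ step 1: {t1}
  after b @ step 2: ∅  — Q cannot continue

ab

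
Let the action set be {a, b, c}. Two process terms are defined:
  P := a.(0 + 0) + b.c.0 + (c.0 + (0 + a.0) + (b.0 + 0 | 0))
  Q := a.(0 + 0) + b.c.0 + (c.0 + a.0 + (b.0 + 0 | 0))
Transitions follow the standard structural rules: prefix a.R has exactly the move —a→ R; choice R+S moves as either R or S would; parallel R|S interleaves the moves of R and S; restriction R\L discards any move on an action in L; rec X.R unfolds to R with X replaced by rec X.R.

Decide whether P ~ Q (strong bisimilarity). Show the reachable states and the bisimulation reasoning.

P's transition system — 4 states:
  s0 = a.(0 + 0) + b.c.0 + (c.0 + (0 + a.0) + (b.0 + 0 | 0)) has moves -a-> s1, -a-> s2, -b-> s1, -b-> s3, -c-> s1
  s1 = 0 has moves ·
  s2 = 0 + 0 has moves ·
  s3 = c.0 has moves -c-> s1
Q's transition system — 4 states:
  t0 = a.(0 + 0) + b.c.0 + (c.0 + a.0 + (b.0 + 0 | 0)) has moves -a-> t1, -a-> t2, -b-> t1, -b-> t3, -c-> t1
  t1 = 0 has moves ·
  t2 = 0 + 0 has moves ·
  t3 = c.0 has moves -c-> t1
Bisimilarity quotient blocks:
  B0 = {s0, t0}
  B1 = {s1, s2, t1, t2}
  B2 = {s3, t3}
s0 ∈ B0, t0 ∈ B0 → same block

P ~ Q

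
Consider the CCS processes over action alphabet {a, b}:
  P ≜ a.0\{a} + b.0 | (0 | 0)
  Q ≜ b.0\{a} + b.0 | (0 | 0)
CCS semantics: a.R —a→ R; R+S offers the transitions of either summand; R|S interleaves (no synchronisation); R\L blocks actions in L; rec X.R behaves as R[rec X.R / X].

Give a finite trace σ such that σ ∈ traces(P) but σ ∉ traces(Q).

LTS(P): 3 reachable states
  p0 = a.0\{a} + b.0 | (0 | 0) :: ··a··> p1, ··b··> p2
  p1 = 0\{a} :: ·
  p2 = 0 | (0 | 0) :: ·
LTS(Q): 3 reachable states
  q0 = b.0\{a} + b.0 | (0 | 0) :: ··b··> q1, ··b··> q2
  q1 = 0 | (0 | 0) :: ·
  q2 = 0\{a} :: ·
Trace ⟨a⟩ through P, begin at {p0}:
  step 1 (a): {p1}
  ✓ P
Trace ⟨a⟩ through Q, begin at {q0}:
  step 1 (a): no successor for Q

a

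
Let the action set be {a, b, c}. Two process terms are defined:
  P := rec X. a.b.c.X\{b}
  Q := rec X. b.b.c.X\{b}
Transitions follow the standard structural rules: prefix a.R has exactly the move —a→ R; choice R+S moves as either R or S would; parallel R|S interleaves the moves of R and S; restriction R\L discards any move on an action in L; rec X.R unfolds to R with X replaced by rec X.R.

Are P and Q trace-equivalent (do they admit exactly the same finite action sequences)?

LTS(P): 5 reachable states
  s0 = rec X. a.b.c.X\{b} ⊢ -a-> s1
  s1 = b.c.(rec X. a.b.c.X\{b})\{b} ⊢ -b-> s2
  s2 = c.(rec X. a.b.c.X\{b})\{b} ⊢ -c-> s3
  s3 = (rec X. a.b.c.X\{b})\{b} ⊢ -a-> s4
  s4 = (b.c.(rec X. a.b.c.X\{b})\{b})\{b} ⊢ ∅
LTS(Q): 4 reachable states
  t0 = rec X. b.b.c.X\{b} ⊢ -b-> t1
  t1 = b.c.(rec X. b.b.c.X\{b})\{b} ⊢ -b-> t2
  t2 = c.(rec X. b.b.c.X\{b})\{b} ⊢ -c-> t3
  t3 = (rec X. b.b.c.X\{b})\{b} ⊢ ∅
Trace ⟨a⟩ through P, begin at {s0}:
  step 1 (a): {s1}
  ✓ P
Trace ⟨a⟩ through Q, begin at {t0}:
  step 1 (a): ∅ (Q stuck)

traces(P) ≠ traces(Q) — witness ⟨a⟩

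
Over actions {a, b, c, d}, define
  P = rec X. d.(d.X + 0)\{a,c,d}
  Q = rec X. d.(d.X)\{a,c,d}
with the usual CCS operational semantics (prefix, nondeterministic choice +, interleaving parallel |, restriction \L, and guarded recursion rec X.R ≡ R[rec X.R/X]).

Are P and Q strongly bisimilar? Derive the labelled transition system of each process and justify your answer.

bisimilar

LTS(P): 2 reachable states
  m0 = rec X. d.(d.X + 0)\{a,c,d} ⊢ —d→ m1
  m1 = (d.(rec X. d.(d.X + 0)\{a,c,d}) + 0)\{a,c,d} ⊢ stopped
LTS(Q): 2 reachable states
  n0 = rec X. d.(d.X)\{a,c,d} ⊢ —d→ n1
  n1 = (d.(rec X. d.(d.X)\{a,c,d}))\{a,c,d} ⊢ stopped
Partition-refinement fixed point:
  B0 = {m0, n0}
  B1 = {m1, n1}
m0 ∈ B0, n0 ∈ B0 → same block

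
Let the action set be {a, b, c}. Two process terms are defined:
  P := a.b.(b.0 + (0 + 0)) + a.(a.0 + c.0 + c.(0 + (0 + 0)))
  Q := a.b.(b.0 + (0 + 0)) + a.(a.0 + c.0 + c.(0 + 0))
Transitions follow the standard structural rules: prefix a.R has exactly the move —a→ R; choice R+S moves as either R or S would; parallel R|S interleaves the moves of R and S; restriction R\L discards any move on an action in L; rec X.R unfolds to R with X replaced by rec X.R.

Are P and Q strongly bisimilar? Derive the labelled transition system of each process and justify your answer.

YES

P's transition system — 6 states:
  p0 = a.b.(b.0 + (0 + 0)) + a.(a.0 + c.0 + c.(0 + (0 + 0))) ⊢ -a-> p1, -a-> p2
  p1 = a.0 + c.0 + c.(0 + (0 + 0)) ⊢ -a-> p3, -c-> p3, -c-> p4
  p2 = b.(b.0 + (0 + 0)) ⊢ -b-> p5
  p3 = 0 ⊢ stopped
  p4 = 0 + (0 + 0) ⊢ stopped
  p5 = b.0 + (0 + 0) ⊢ -b-> p3
Q's transition system — 6 states:
  q0 = a.b.(b.0 + (0 + 0)) + a.(a.0 + c.0 + c.(0 + 0)) ⊢ -a-> q1, -a-> q2
  q1 = a.0 + c.0 + c.(0 + 0) ⊢ -a-> q3, -c-> q3, -c-> q4
  q2 = b.(b.0 + (0 + 0)) ⊢ -b-> q5
  q3 = 0 ⊢ stopped
  q4 = 0 + 0 ⊢ stopped
  q5 = b.0 + (0 + 0) ⊢ -b-> q3
Partition-refinement fixed point:
  B0 = {p0, q0}
  B1 = {p2, q2}
  B2 = {p5, q5}
  B3 = {p3, p4, q3, q4}
  B4 = {p1, q1}
p0 ∈ B0, q0 ∈ B0 → same block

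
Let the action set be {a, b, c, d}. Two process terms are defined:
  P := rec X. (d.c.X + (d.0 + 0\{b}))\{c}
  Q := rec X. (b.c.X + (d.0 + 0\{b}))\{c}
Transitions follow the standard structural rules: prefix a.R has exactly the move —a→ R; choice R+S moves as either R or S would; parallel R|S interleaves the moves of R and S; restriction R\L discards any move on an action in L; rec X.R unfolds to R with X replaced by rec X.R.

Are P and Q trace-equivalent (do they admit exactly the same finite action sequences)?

trace-distinct — witness ⟨b⟩

Reachable graph of P (3 states):
  s0 = rec X. (d.c.X + (d.0 + 0\{b}))\{c} → -d-> s1, -d-> s2
  s1 = (c.(rec X. (d.c.X + (d.0 + 0\{b}))\{c}))\{c} → (no moves)
  s2 = 0\{c} → (no moves)
Reachable graph of Q (3 states):
  t0 = rec X. (b.c.X + (d.0 + 0\{b}))\{c} → -b-> t1, -d-> t2
  t1 = (c.(rec X. (b.c.X + (d.0 + 0\{b}))\{c}))\{c} → (no moves)
  t2 = 0\{c} → (no moves)
Run σ = ⟨b⟩ on Q: start {t0}
  after b @ step 1: {t1}
  ✓ Q
Run σ = ⟨b⟩ on P: start {s0}
  after b @ step 1: no successor for P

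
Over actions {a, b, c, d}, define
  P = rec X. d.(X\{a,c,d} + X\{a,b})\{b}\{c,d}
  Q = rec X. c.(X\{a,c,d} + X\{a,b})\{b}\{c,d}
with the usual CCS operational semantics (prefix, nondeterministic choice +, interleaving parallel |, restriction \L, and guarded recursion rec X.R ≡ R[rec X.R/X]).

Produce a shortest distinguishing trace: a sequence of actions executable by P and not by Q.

P's transition system — 2 states:
  m0 = rec X. d.(X\{a,c,d} + X\{a,b})\{b}\{c,d} :: ··d··> m1
  m1 = ((rec X. d.(X\{a,c,d} + X\{a,b})\{b}\{c,d})\{a,c,d} + (rec X. d.(X\{a,c,d} + X\{a,b})\{b}\{c,d})\{a,b})\{b}\{c,d} :: ·
Q's transition system — 2 states:
  n0 = rec X. c.(X\{a,c,d} + X\{a,b})\{b}\{c,d} :: ··c··> n1
  n1 = ((rec X. c.(X\{a,c,d} + X\{a,b})\{b}\{c,d})\{a,c,d} + (rec X. c.(X\{a,c,d} + X\{a,b})\{b}\{c,d})\{a,b})\{b}\{c,d} :: ·
Executing d from P (initial set {m0}):
  after d @ step 1: {m1}
  P completes σ.
Executing d from Q (initial set {n0}):
  after d @ step 1: no successor for Q

d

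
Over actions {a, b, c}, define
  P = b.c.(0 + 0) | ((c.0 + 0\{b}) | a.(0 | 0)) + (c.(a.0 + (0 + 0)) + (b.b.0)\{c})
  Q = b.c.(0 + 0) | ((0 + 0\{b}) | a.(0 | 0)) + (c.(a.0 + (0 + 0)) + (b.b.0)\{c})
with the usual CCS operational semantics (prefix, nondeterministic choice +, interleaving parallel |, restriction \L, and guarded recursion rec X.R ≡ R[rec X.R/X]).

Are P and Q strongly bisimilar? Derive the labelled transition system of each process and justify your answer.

Reachable graph of P (16 states):
  m0 = b.c.(0 + 0) | ((c.0 + 0\{b}) | a.(0 | 0)) + (c.(a.0 + (0 + 0)) + (b.b.0)\{c}) ⊢ --a--▸ m1, --b--▸ m2, --b--▸ m3, --c--▸ m4, --c--▸ m5
  m1 = b.c.(0 + 0) | ((c.0 + 0\{b}) | (0 | 0)) ⊢ --b--▸ m6, --c--▸ m7
  m2 = (b.0)\{c} ⊢ --b--▸ m8
  m3 = c.(0 + 0) | ((c.0 + 0\{b}) | a.(0 | 0)) ⊢ --a--▸ m6, --c--▸ m10, --c--▸ m9
  m4 = a.0 + (0 + 0) ⊢ --a--▸ m11
  m5 = b.c.(0 + 0) | (0 | a.(0 | 0)) ⊢ --a--▸ m7, --b--▸ m10
  m6 = c.(0 + 0) | ((c.0 + 0\{b}) | (0 | 0)) ⊢ --c--▸ m12, --c--▸ m13
  m7 = b.c.(0 + 0) | (0 | (0 | 0)) ⊢ --b--▸ m13
  m8 = 0\{c} ⊢ ∅
  m9 = (0 + 0) | ((c.0 + 0\{b}) | a.(0 | 0)) ⊢ --a--▸ m12, --c--▸ m14
  m10 = c.(0 + 0) | (0 | a.(0 | 0)) ⊢ --a--▸ m13, --c--▸ m14
  m11 = 0 ⊢ ∅
  m12 = (0 + 0) | ((c.0 + 0\{b}) | (0 | 0)) ⊢ --c--▸ m15
  m13 = c.(0 + 0) | (0 | (0 | 0)) ⊢ --c--▸ m15
  m14 = (0 + 0) | (0 | a.(0 | 0)) ⊢ --a--▸ m15
  m15 = (0 + 0) | (0 | (0 | 0)) ⊢ ∅
Reachable graph of Q (10 states):
  n0 = b.c.(0 + 0) | ((0 + 0\{b}) | a.(0 | 0)) + (c.(a.0 + (0 + 0)) + (b.b.0)\{c}) ⊢ --a--▸ n1, --b--▸ n2, --b--▸ n3, --c--▸ n4
  n1 = b.c.(0 + 0) | ((0 + 0\{b}) | (0 | 0)) ⊢ --b--▸ n5
  n2 = (b.0)\{c} ⊢ --b--▸ n6
  n3 = c.(0 + 0) | ((0 + 0\{b}) | a.(0 | 0)) ⊢ --a--▸ n5, --c--▸ n7
  n4 = a.0 + (0 + 0) ⊢ --a--▸ n8
  n5 = c.(0 + 0) | ((0 + 0\{b}) | (0 | 0)) ⊢ --c--▸ n9
  n6 = 0\{c} ⊢ ∅
  n7 = (0 + 0) | ((0 + 0\{b}) | a.(0 | 0)) ⊢ --a--▸ n9
  n8 = 0 ⊢ ∅
  n9 = (0 + 0) | ((0 + 0\{b}) | (0 | 0)) ⊢ ∅
Partition-refinement fixed point:
  B0 = {m0}
  B1 = {m1}
  B2 = {m7, n1}
  B3 = {m12, m13, n5}
  B4 = {m11, m15, m8, n6, n8, n9}
  B5 = {m6}
  B6 = {m3}
  B7 = {m10, m9, n3}
  B8 = {m14, m4, n4, n7}
  B9 = {m2, n2}
  B10 = {m5}
  B11 = {n0}
m0 ∈ B0, n0 ∈ B11 → different blocks

not bisimilar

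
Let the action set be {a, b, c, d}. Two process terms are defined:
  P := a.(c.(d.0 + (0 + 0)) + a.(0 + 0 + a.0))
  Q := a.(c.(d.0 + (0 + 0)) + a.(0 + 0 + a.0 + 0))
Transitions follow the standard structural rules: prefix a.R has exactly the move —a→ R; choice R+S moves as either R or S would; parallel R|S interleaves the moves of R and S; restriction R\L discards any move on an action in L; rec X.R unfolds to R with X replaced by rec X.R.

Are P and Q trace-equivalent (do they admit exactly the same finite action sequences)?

traces(P) = traces(Q)

Reachable graph of P (5 states):
  m0 = a.(c.(d.0 + (0 + 0)) + a.(0 + 0 + a.0)) :: =a=> m1
  m1 = c.(d.0 + (0 + 0)) + a.(0 + 0 + a.0) :: =a=> m2, =c=> m3
  m2 = 0 + 0 + a.0 :: =a=> m4
  m3 = d.0 + (0 + 0) :: =d=> m4
  m4 = 0 :: ·
Reachable graph of Q (5 states):
  n0 = a.(c.(d.0 + (0 + 0)) + a.(0 + 0 + a.0 + 0)) :: =a=> n1
  n1 = c.(d.0 + (0 + 0)) + a.(0 + 0 + a.0 + 0) :: =a=> n2, =c=> n3
  n2 = 0 + 0 + a.0 + 0 :: =a=> n4
  n3 = d.0 + (0 + 0) :: =d=> n4
  n4 = 0 :: ·
Coarsest stable partition (strong bisimilarity classes):
  B0 = {m0, n0}
  B1 = {m1, n1}
  B2 = {m3, n3}
  B3 = {m4, n4}
  B4 = {m2, n2}
m0 ∈ B0, n0 ∈ B0 → same block
Bisimilar ⇒ trace-equivalent.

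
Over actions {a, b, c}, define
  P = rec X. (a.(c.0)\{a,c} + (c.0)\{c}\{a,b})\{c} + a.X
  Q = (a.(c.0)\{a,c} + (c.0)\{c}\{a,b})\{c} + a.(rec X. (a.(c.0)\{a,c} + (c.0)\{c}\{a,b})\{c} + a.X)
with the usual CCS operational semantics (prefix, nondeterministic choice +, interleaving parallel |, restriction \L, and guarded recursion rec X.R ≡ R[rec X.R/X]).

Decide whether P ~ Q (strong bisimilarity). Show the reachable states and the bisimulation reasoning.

P ~ Q

Reachable graph of P (2 states):
  u0 = rec X. (a.(c.0)\{a,c} + (c.0)\{c}\{a,b})\{c} + a.X :: ··a··> u0, ··a··> u1
  u1 = (c.0)\{a,c}\{c} :: (no moves)
Reachable graph of Q (3 states):
  v0 = (a.(c.0)\{a,c} + (c.0)\{c}\{a,b})\{c} + a.(rec X. (a.(c.0)\{a,c} + (c.0)\{c}\{a,b})\{c} + a.X) :: ··a··> v1, ··a··> v2
  v1 = (c.0)\{a,c}\{c} :: (no moves)
  v2 = rec X. (a.(c.0)\{a,c} + (c.0)\{c}\{a,b})\{c} + a.X :: ··a··> v1, ··a··> v2
Bisimilarity quotient blocks:
  B0 = {u0, v0, v2}
  B1 = {u1, v1}
u0 ∈ B0, v0 ∈ B0 → same block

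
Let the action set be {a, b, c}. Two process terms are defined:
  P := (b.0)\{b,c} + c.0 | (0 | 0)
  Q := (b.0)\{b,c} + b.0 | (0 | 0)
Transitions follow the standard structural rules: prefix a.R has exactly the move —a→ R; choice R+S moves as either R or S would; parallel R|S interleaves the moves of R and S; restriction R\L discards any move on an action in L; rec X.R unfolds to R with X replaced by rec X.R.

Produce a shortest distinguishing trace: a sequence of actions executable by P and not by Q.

c

P's transition system — 2 states:
  p0 = (b.0)\{b,c} + c.0 | (0 | 0) :: --c--▸ p1
  p1 = 0 | (0 | 0) :: (no moves)
Q's transition system — 2 states:
  q0 = (b.0)\{b,c} + b.0 | (0 | 0) :: --b--▸ q1
  q1 = 0 | (0 | 0) :: (no moves)
Run σ = ⟨c⟩ on P: start {p0}
  step 1 (c): {p1}
  P completes σ.
Run σ = ⟨c⟩ on Q: start {q0}
  step 1 (c): no successor for Q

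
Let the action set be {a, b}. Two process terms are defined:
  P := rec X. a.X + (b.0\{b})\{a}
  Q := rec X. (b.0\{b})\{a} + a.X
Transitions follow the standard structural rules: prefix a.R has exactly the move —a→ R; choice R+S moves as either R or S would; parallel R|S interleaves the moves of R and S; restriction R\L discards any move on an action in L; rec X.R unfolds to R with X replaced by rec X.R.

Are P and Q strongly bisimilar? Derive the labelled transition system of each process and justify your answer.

LTS(P): 2 reachable states
  p0 = rec X. a.X + (b.0\{b})\{a} :: --a--▸ p0, --b--▸ p1
  p1 = 0\{b}\{a} :: deadlocked
LTS(Q): 2 reachable states
  q0 = rec X. (b.0\{b})\{a} + a.X :: --a--▸ q0, --b--▸ q1
  q1 = 0\{b}\{a} :: deadlocked
Partition-refinement fixed point:
  B0 = {p0, q0}
  B1 = {p1, q1}
p0 ∈ B0, q0 ∈ B0 → same block

YES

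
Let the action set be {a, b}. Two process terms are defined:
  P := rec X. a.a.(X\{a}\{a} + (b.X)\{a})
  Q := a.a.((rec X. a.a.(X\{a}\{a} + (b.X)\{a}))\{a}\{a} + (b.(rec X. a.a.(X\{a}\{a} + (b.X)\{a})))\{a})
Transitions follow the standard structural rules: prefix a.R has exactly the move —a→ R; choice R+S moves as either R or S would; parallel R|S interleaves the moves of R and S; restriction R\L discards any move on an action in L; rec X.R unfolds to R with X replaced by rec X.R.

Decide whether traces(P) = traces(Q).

LTS(P): 4 reachable states
  s0 = rec X. a.a.(X\{a}\{a} + (b.X)\{a}) :: =a=> s1
  s1 = a.((rec X. a.a.(X\{a}\{a} + (b.X)\{a}))\{a}\{a} + (b.(rec X. a.a.(X\{a}\{a} + (b.X)\{a})))\{a}) :: =a=> s2
  s2 = (rec X. a.a.(X\{a}\{a} + (b.X)\{a}))\{a}\{a} + (b.(rec X. a.a.(X\{a}\{a} + (b.X)\{a})))\{a} :: =b=> s3
  s3 = (rec X. a.a.(X\{a}\{a} + (b.X)\{a}))\{a} :: (no moves)
LTS(Q): 4 reachable states
  t0 = a.a.((rec X. a.a.(X\{a}\{a} + (b.X)\{a}))\{a}\{a} + (b.(rec X. a.a.(X\{a}\{a} + (b.X)\{a})))\{a}) :: =a=> t1
  t1 = a.((rec X. a.a.(X\{a}\{a} + (b.X)\{a}))\{a}\{a} + (b.(rec X. a.a.(X\{a}\{a} + (b.X)\{a})))\{a}) :: =a=> t2
  t2 = (rec X. a.a.(X\{a}\{a} + (b.X)\{a}))\{a}\{a} + (b.(rec X. a.a.(X\{a}\{a} + (b.X)\{a})))\{a} :: =b=> t3
  t3 = (rec X. a.a.(X\{a}\{a} + (b.X)\{a}))\{a} :: (no moves)
Coarsest stable partition (strong bisimilarity classes):
  B0 = {s0, t0}
  B1 = {s1, t1}
  B2 = {s2, t2}
  B3 = {s3, t3}
s0 ∈ B0, t0 ∈ B0 → same block
Bisimilar ⇒ trace-equivalent.

trace-equivalent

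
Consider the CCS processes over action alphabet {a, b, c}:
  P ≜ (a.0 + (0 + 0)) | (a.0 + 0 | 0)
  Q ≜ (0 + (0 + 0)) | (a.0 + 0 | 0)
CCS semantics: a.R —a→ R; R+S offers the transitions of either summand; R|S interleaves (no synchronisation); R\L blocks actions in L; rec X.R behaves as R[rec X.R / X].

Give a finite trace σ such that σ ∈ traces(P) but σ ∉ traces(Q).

aa

P's transition system — 4 states:
  p0 = (a.0 + (0 + 0)) | (a.0 + 0 | 0) has moves --a--▸ p1, --a--▸ p2
  p1 = (a.0 + (0 + 0)) | 0 has moves --a--▸ p3
  p2 = 0 | (a.0 + 0 | 0) has moves --a--▸ p3
  p3 = 0 | 0 has moves deadlocked
Q's transition system — 2 states:
  q0 = (0 + (0 + 0)) | (a.0 + 0 | 0) has moves --a--▸ q1
  q1 = (0 + (0 + 0)) | 0 has moves deadlocked
Run σ = ⟨aa⟩ on P: start {p0}
  [1] a ⇒ {p1, p2}
  [2] a ⇒ {p3}
  P completes σ.
Run σ = ⟨aa⟩ on Q: start {q0}
  [1] a ⇒ {q1}
  [2] a ⇒ no successor for Q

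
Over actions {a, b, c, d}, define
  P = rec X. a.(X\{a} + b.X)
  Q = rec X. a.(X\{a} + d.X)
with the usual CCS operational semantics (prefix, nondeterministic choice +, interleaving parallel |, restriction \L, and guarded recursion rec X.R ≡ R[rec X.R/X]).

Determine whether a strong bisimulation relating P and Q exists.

Reachable graph of P (2 states):
  s0 = rec X. a.(X\{a} + b.X) has moves —a→ s1
  s1 = (rec X. a.(X\{a} + b.X))\{a} + b.(rec X. a.(X\{a} + b.X)) has moves —b→ s0
Reachable graph of Q (2 states):
  t0 = rec X. a.(X\{a} + d.X) has moves —a→ t1
  t1 = (rec X. a.(X\{a} + d.X))\{a} + d.(rec X. a.(X\{a} + d.X)) has moves —d→ t0
Bisimilarity quotient blocks:
  B0 = {s0}
  B1 = {s1}
  B2 = {t0}
  B3 = {t1}
s0 ∈ B0, t0 ∈ B2 → different blocks

P ≁ Q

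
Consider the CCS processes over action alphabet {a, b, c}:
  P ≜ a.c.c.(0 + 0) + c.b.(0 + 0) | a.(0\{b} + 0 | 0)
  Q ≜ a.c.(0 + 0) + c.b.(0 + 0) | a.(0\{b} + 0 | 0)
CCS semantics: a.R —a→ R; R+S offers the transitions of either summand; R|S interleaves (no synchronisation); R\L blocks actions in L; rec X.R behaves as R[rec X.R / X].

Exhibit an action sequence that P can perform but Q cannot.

LTS(P): 9 reachable states
  s0 = a.c.c.(0 + 0) + c.b.(0 + 0) | a.(0\{b} + 0 | 0) → ··a··> s1, ··a··> s2, ··c··> s3
  s1 = c.b.(0 + 0) | (0\{b} + 0 | 0) → ··c··> s4
  s2 = c.c.(0 + 0) → ··c··> s5
  s3 = b.(0 + 0) | a.(0\{b} + 0 | 0) → ··a··> s4, ··b··> s6
  s4 = b.(0 + 0) | (0\{b} + 0 | 0) → ··b··> s7
  s5 = c.(0 + 0) → ··c··> s8
  s6 = (0 + 0) | a.(0\{b} + 0 | 0) → ··a··> s7
  s7 = (0 + 0) | (0\{b} + 0 | 0) → ·
  s8 = 0 + 0 → ·
LTS(Q): 8 reachable states
  t0 = a.c.(0 + 0) + c.b.(0 + 0) | a.(0\{b} + 0 | 0) → ··a··> t1, ··a··> t2, ··c··> t3
  t1 = c.(0 + 0) → ··c··> t4
  t2 = c.b.(0 + 0) | (0\{b} + 0 | 0) → ··c··> t5
  t3 = b.(0 + 0) | a.(0\{b} + 0 | 0) → ··a··> t5, ··b··> t6
  t4 = 0 + 0 → ·
  t5 = b.(0 + 0) | (0\{b} + 0 | 0) → ··b··> t7
  t6 = (0 + 0) | a.(0\{b} + 0 | 0) → ··a··> t7
  t7 = (0 + 0) | (0\{b} + 0 | 0) → ·
Trace ⟨acc⟩ through P, begin at {s0}:
  after a @ step 1: {s1, s2}
  after c @ step 2: {s4, s5}
  after c @ step 3: {s8}
  ✓ P
Trace ⟨acc⟩ through Q, begin at {t0}:
  after a @ step 1: {t1, t2}
  after c @ step 2: {t4, t5}
  after c @ step 3: ∅ (Q stuck)

acc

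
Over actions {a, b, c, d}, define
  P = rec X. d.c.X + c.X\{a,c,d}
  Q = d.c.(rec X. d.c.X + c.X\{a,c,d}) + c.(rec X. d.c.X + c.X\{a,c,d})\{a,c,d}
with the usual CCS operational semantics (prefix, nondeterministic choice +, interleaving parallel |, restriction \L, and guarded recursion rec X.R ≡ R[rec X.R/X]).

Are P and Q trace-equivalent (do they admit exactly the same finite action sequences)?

P's transition system — 3 states:
  u0 = rec X. d.c.X + c.X\{a,c,d} has moves =c=> u1, =d=> u2
  u1 = (rec X. d.c.X + c.X\{a,c,d})\{a,c,d} has moves ·
  u2 = c.(rec X. d.c.X + c.X\{a,c,d}) has moves =c=> u0
Q's transition system — 4 states:
  v0 = d.c.(rec X. d.c.X + c.X\{a,c,d}) + c.(rec X. d.c.X + c.X\{a,c,d})\{a,c,d} has moves =c=> v1, =d=> v2
  v1 = (rec X. d.c.X + c.X\{a,c,d})\{a,c,d} has moves ·
  v2 = c.(rec X. d.c.X + c.X\{a,c,d}) has moves =c=> v3
  v3 = rec X. d.c.X + c.X\{a,c,d} has moves =c=> v1, =d=> v2
Bisimilarity quotient blocks:
  B0 = {u0, v0, v3}
  B1 = {u1, v1}
  B2 = {u2, v2}
u0 ∈ B0, v0 ∈ B0 → same block
Bisimilar ⇒ trace-equivalent.

traces(P) = traces(Q)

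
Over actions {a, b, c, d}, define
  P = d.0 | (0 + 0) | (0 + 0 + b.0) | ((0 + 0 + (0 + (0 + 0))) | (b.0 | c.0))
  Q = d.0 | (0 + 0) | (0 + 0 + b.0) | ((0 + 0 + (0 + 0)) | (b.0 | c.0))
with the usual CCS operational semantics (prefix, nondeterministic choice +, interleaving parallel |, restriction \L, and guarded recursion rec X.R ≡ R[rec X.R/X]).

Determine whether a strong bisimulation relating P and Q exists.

P's transition system — 16 states:
  s0 = d.0 | (0 + 0) | (0 + 0 + b.0) | ((0 + 0 + (0 + (0 + 0))) | (b.0 | c.0)) :: ··b··> s1, ··b··> s2, ··c··> s3, ··d··> s4
  s1 = d.0 | (0 + 0) | (0 + 0 + b.0) | ((0 + 0 + (0 + (0 + 0))) | (0 | c.0)) :: ··b··> s5, ··c··> s6, ··d··> s7
  s2 = d.0 | (0 + 0) | 0 | ((0 + 0 + (0 + (0 + 0))) | (b.0 | c.0)) :: ··b··> s5, ··c··> s8, ··d··> s9
  s3 = d.0 | (0 + 0) | (0 + 0 + b.0) | ((0 + 0 + (0 + (0 + 0))) | (b.0 | 0)) :: ··b··> s6, ··b··> s8, ··d··> s10
  s4 = 0 | (0 + 0) | (0 + 0 + b.0) | ((0 + 0 + (0 + (0 + 0))) | (b.0 | c.0)) :: ··b··> s7, ··b··> s9, ··c··> s10
  s5 = d.0 | (0 + 0) | 0 | ((0 + 0 + (0 + (0 + 0))) | (0 | c.0)) :: ··c··> s11, ··d··> s12
  s6 = d.0 | (0 + 0) | (0 + 0 + b.0) | ((0 + 0 + (0 + (0 + 0))) | (0 | 0)) :: ··b··> s11, ··d··> s13
  s7 = 0 | (0 + 0) | (0 + 0 + b.0) | ((0 + 0 + (0 + (0 + 0))) | (0 | c.0)) :: ··b··> s12, ··c··> s13
  s8 = d.0 | (0 + 0) | 0 | ((0 + 0 + (0 + (0 + 0))) | (b.0 | 0)) :: ··b··> s11, ··d··> s14
  s9 = 0 | (0 + 0) | 0 | ((0 + 0 + (0 + (0 + 0))) | (b.0 | c.0)) :: ··b··> s12, ··c··> s14
  s10 = 0 | (0 + 0) | (0 + 0 + b.0) | ((0 + 0 + (0 + (0 + 0))) | (b.0 | 0)) :: ··b··> s13, ··b··> s14
  s11 = d.0 | (0 + 0) | 0 | ((0 + 0 + (0 + (0 + 0))) | (0 | 0)) :: ··d··> s15
  s12 = 0 | (0 + 0) | 0 | ((0 + 0 + (0 + (0 + 0))) | (0 | c.0)) :: ··c··> s15
  s13 = 0 | (0 + 0) | (0 + 0 + b.0) | ((0 + 0 + (0 + (0 + 0))) | (0 | 0)) :: ··b··> s15
  s14 = 0 | (0 + 0) | 0 | ((0 + 0 + (0 + (0 + 0))) | (b.0 | 0)) :: ··b··> s15
  s15 = 0 | (0 + 0) | 0 | ((0 + 0 + (0 + (0 + 0))) | (0 | 0)) :: stopped
Q's transition system — 16 states:
  t0 = d.0 | (0 + 0) | (0 + 0 + b.0) | ((0 + 0 + (0 + 0)) | (b.0 | c.0)) :: ··b··> t1, ··b··> t2, ··c··> t3, ··d··> t4
  t1 = d.0 | (0 + 0) | (0 + 0 + b.0) | ((0 + 0 + (0 + 0)) | (0 | c.0)) :: ··b··> t5, ··c··> t6, ··d··> t7
  t2 = d.0 | (0 + 0) | 0 | ((0 + 0 + (0 + 0)) | (b.0 | c.0)) :: ··b··> t5, ··c··> t8, ··d··> t9
  t3 = d.0 | (0 + 0) | (0 + 0 + b.0) | ((0 + 0 + (0 + 0)) | (b.0 | 0)) :: ··b··> t6, ··b··> t8, ··d··> t10
  t4 = 0 | (0 + 0) | (0 + 0 + b.0) | ((0 + 0 + (0 + 0)) | (b.0 | c.0)) :: ··b··> t7, ··b··> t9, ··c··> t10
  t5 = d.0 | (0 + 0) | 0 | ((0 + 0 + (0 + 0)) | (0 | c.0)) :: ··c··> t11, ··d··> t12
  t6 = d.0 | (0 + 0) | (0 + 0 + b.0) | ((0 + 0 + (0 + 0)) | (0 | 0)) :: ··b··> t11, ··d··> t13
  t7 = 0 | (0 + 0) | (0 + 0 + b.0) | ((0 + 0 + (0 + 0)) | (0 | c.0)) :: ··b··> t12, ··c··> t13
  t8 = d.0 | (0 + 0) | 0 | ((0 + 0 + (0 + 0)) | (b.0 | 0)) :: ··b··> t11, ··d··> t14
  t9 = 0 | (0 + 0) | 0 | ((0 + 0 + (0 + 0)) | (b.0 | c.0)) :: ··b··> t12, ··c··> t14
  t10 = 0 | (0 + 0) | (0 + 0 + b.0) | ((0 + 0 + (0 + 0)) | (b.0 | 0)) :: ··b··> t13, ··b··> t14
  t11 = d.0 | (0 + 0) | 0 | ((0 + 0 + (0 + 0)) | (0 | 0)) :: ··d··> t15
  t12 = 0 | (0 + 0) | 0 | ((0 + 0 + (0 + 0)) | (0 | c.0)) :: ··c··> t15
  t13 = 0 | (0 + 0) | (0 + 0 + b.0) | ((0 + 0 + (0 + 0)) | (0 | 0)) :: ··b··> t15
  t14 = 0 | (0 + 0) | 0 | ((0 + 0 + (0 + 0)) | (b.0 | 0)) :: ··b··> t15
  t15 = 0 | (0 + 0) | 0 | ((0 + 0 + (0 + 0)) | (0 | 0)) :: stopped
Partition-refinement fixed point:
  B0 = {s0, t0}
  B1 = {s3, t3}
  B2 = {s10, t10}
  B3 = {s13, s14, t13, t14}
  B4 = {s15, t15}
  B5 = {s6, s8, t6, t8}
  B6 = {s11, t11}
  B7 = {s1, s2, t1, t2}
  B8 = {s5, t5}
  B9 = {s12, t12}
  B10 = {s7, s9, t7, t9}
  B11 = {s4, t4}
s0 ∈ B0, t0 ∈ B0 → same block

P ~ Q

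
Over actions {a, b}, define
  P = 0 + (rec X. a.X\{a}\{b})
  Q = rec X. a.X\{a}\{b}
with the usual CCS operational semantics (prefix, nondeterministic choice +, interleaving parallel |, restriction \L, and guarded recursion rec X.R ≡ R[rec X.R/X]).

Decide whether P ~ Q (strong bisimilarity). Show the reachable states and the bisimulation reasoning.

LTS(P): 2 reachable states
  u0 = 0 + (rec X. a.X\{a}\{b}) → -a-> u1
  u1 = (rec X. a.X\{a}\{b})\{a}\{b} → (no moves)
LTS(Q): 2 reachable states
  v0 = rec X. a.X\{a}\{b} → -a-> v1
  v1 = (rec X. a.X\{a}\{b})\{a}\{b} → (no moves)
Partition-refinement fixed point:
  B0 = {u0, v0}
  B1 = {u1, v1}
u0 ∈ B0, v0 ∈ B0 → same block

P ~ Q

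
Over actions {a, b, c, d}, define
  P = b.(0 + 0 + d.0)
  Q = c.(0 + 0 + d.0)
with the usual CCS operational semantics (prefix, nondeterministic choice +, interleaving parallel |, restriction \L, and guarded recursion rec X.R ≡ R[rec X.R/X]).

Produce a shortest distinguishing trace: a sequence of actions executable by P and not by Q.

LTS(P): 3 reachable states
  p0 = b.(0 + 0 + d.0) ⊢ —b→ p1
  p1 = 0 + 0 + d.0 ⊢ —d→ p2
  p2 = 0 ⊢ ·
LTS(Q): 3 reachable states
  q0 = c.(0 + 0 + d.0) ⊢ —c→ q1
  q1 = 0 + 0 + d.0 ⊢ —d→ q2
  q2 = 0 ⊢ ·
Run σ = ⟨b⟩ on P: start {p0}
  after b @ step 1: {p1}
  ✓ P
Run σ = ⟨b⟩ on Q: start {q0}
  after b @ step 1: ∅ (Q stuck)

b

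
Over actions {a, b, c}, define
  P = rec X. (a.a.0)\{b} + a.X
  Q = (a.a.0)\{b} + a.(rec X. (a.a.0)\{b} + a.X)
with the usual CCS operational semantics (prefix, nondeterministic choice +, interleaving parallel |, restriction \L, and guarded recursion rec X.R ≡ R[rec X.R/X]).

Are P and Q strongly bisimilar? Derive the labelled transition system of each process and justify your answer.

LTS(P): 3 reachable states
  u0 = rec X. (a.a.0)\{b} + a.X :: =a=> u0, =a=> u1
  u1 = (a.0)\{b} :: =a=> u2
  u2 = 0\{b} :: stopped
LTS(Q): 4 reachable states
  v0 = (a.a.0)\{b} + a.(rec X. (a.a.0)\{b} + a.X) :: =a=> v1, =a=> v2
  v1 = (a.0)\{b} :: =a=> v3
  v2 = rec X. (a.a.0)\{b} + a.X :: =a=> v1, =a=> v2
  v3 = 0\{b} :: stopped
Bisimilarity quotient blocks:
  B0 = {u0, v0, v2}
  B1 = {u1, v1}
  B2 = {u2, v3}
u0 ∈ B0, v0 ∈ B0 → same block

bisimilar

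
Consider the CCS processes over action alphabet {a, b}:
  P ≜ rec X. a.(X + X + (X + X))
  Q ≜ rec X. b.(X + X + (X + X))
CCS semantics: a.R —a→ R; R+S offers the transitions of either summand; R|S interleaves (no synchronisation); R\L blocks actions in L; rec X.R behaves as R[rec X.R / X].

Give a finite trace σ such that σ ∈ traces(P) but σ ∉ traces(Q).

Reachable graph of P (2 states):
  u0 = rec X. a.(X + X + (X + X)) ⊢ =a=> u1
  u1 = (rec X. a.(X + X + (X + X))) + (rec X. a.(X + X + (X + X))) + ((rec X. a.(X + X + (X + X))) + (rec X. a.(X + X + (X + X)))) ⊢ =a=> u1
Reachable graph of Q (2 states):
  v0 = rec X. b.(X + X + (X + X)) ⊢ =b=> v1
  v1 = (rec X. b.(X + X + (X + X))) + (rec X. b.(X + X + (X + X))) + ((rec X. b.(X + X + (X + X))) + (rec X. b.(X + X + (X + X)))) ⊢ =b=> v1
Trace ⟨a⟩ through P, begin at {u0}:
  after a @ step 1: {u1}
  ✓ P
Trace ⟨a⟩ through Q, begin at {v0}:
  after a @ step 1: ∅  — Q cannot continue

a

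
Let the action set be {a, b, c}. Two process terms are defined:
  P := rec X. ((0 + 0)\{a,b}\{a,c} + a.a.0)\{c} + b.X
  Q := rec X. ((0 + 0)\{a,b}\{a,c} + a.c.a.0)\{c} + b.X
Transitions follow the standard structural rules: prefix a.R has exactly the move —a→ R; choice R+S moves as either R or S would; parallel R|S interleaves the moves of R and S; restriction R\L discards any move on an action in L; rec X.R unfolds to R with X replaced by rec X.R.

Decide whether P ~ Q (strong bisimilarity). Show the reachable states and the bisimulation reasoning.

not bisimilar

P's transition system — 3 states:
  p0 = rec X. ((0 + 0)\{a,b}\{a,c} + a.a.0)\{c} + b.X | -a-> p1, -b-> p0
  p1 = (a.0)\{c} | -a-> p2
  p2 = 0\{c} | deadlocked
Q's transition system — 2 states:
  q0 = rec X. ((0 + 0)\{a,b}\{a,c} + a.c.a.0)\{c} + b.X | -a-> q1, -b-> q0
  q1 = (c.a.0)\{c} | deadlocked
Bisimilarity quotient blocks:
  B0 = {p0}
  B1 = {p1}
  B2 = {p2, q1}
  B3 = {q0}
p0 ∈ B0, q0 ∈ B3 → different blocks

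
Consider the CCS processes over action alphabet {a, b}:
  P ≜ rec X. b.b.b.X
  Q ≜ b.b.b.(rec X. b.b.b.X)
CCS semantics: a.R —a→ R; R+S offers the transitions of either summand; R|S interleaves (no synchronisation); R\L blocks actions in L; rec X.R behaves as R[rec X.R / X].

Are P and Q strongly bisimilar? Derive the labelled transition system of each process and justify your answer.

bisimilar

LTS(P): 3 reachable states
  s0 = rec X. b.b.b.X → —b→ s1
  s1 = b.b.(rec X. b.b.b.X) → —b→ s2
  s2 = b.(rec X. b.b.b.X) → —b→ s0
LTS(Q): 4 reachable states
  t0 = b.b.b.(rec X. b.b.b.X) → —b→ t1
  t1 = b.b.(rec X. b.b.b.X) → —b→ t2
  t2 = b.(rec X. b.b.b.X) → —b→ t3
  t3 = rec X. b.b.b.X → —b→ t1
Partition-refinement fixed point:
  B0 = {s0, s1, s2, t0, t1, t2, t3}
s0 ∈ B0, t0 ∈ B0 → same block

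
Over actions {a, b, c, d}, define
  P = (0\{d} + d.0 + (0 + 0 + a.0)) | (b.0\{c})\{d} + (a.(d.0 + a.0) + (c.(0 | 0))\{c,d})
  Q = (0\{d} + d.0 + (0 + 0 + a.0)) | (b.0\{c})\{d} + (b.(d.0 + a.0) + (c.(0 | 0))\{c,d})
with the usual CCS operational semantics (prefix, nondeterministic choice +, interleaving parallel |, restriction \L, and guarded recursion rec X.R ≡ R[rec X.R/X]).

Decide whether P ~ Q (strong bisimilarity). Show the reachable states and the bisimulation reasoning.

P's transition system — 6 states:
  u0 = (0\{d} + d.0 + (0 + 0 + a.0)) | (b.0\{c})\{d} + (a.(d.0 + a.0) + (c.(0 | 0))\{c,d}) has moves -a-> u1, -a-> u2, -b-> u3, -d-> u1
  u1 = 0 | (b.0\{c})\{d} has moves -b-> u4
  u2 = d.0 + a.0 has moves -a-> u5, -d-> u5
  u3 = (0\{d} + d.0 + (0 + 0 + a.0)) | 0\{c}\{d} has moves -a-> u4, -d-> u4
  u4 = 0 | 0\{c}\{d} has moves (no moves)
  u5 = 0 has moves (no moves)
Q's transition system — 6 states:
  v0 = (0\{d} + d.0 + (0 + 0 + a.0)) | (b.0\{c})\{d} + (b.(d.0 + a.0) + (c.(0 | 0))\{c,d}) has moves -a-> v1, -b-> v2, -b-> v3, -d-> v1
  v1 = 0 | (b.0\{c})\{d} has moves -b-> v4
  v2 = (0\{d} + d.0 + (0 + 0 + a.0)) | 0\{c}\{d} has moves -a-> v4, -d-> v4
  v3 = d.0 + a.0 has moves -a-> v5, -d-> v5
  v4 = 0 | 0\{c}\{d} has moves (no moves)
  v5 = 0 has moves (no moves)
Partition-refinement fixed point:
  B0 = {u0}
  B1 = {u2, u3, v2, v3}
  B2 = {u4, u5, v4, v5}
  B3 = {u1, v1}
  B4 = {v0}
u0 ∈ B0, v0 ∈ B4 → different blocks

P ≁ Q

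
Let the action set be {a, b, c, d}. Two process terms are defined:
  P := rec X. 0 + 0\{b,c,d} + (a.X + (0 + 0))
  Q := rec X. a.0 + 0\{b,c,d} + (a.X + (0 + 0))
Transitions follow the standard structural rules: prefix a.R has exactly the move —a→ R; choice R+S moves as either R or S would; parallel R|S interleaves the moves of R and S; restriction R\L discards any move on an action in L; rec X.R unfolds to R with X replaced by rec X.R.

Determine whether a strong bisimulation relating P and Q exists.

LTS(P): 1 reachable states
  m0 = rec X. 0 + 0\{b,c,d} + (a.X + (0 + 0)) ⊢ -a-> m0
LTS(Q): 2 reachable states
  n0 = rec X. a.0 + 0\{b,c,d} + (a.X + (0 + 0)) ⊢ -a-> n0, -a-> n1
  n1 = 0 ⊢ ∅
Bisimilarity quotient blocks:
  B0 = {m0}
  B1 = {n0}
  B2 = {n1}
m0 ∈ B0, n0 ∈ B1 → different blocks

NO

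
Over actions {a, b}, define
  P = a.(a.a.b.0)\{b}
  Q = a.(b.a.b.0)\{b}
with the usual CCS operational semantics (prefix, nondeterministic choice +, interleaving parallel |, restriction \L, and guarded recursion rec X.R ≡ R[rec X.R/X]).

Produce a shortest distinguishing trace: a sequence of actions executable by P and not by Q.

P's transition system — 4 states:
  p0 = a.(a.a.b.0)\{b} has moves --a--▸ p1
  p1 = (a.a.b.0)\{b} has moves --a--▸ p2
  p2 = (a.b.0)\{b} has moves --a--▸ p3
  p3 = (b.0)\{b} has moves deadlocked
Q's transition system — 2 states:
  q0 = a.(b.a.b.0)\{b} has moves --a--▸ q1
  q1 = (b.a.b.0)\{b} has moves deadlocked
Run σ = ⟨aa⟩ on P: start {p0}
  step 1 (a): {p1}
  step 2 (a): {p2}
  P completes σ.
Run σ = ⟨aa⟩ on Q: start {q0}
  step 1 (a): {q1}
  step 2 (a): no successor for Q

aa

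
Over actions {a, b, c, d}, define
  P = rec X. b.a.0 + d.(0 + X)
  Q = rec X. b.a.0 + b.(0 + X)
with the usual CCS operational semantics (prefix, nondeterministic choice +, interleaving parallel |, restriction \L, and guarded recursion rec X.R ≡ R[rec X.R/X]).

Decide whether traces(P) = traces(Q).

P's transition system — 4 states:
  s0 = rec X. b.a.0 + d.(0 + X) has moves --b--▸ s1, --d--▸ s2
  s1 = a.0 has moves --a--▸ s3
  s2 = 0 + (rec X. b.a.0 + d.(0 + X)) has moves --b--▸ s1, --d--▸ s2
  s3 = 0 has moves ·
Q's transition system — 4 states:
  t0 = rec X. b.a.0 + b.(0 + X) has moves --b--▸ t1, --b--▸ t2
  t1 = 0 + (rec X. b.a.0 + b.(0 + X)) has moves --b--▸ t1, --b--▸ t2
  t2 = a.0 has moves --a--▸ t3
  t3 = 0 has moves ·
Run σ = ⟨d⟩ on P: start {s0}
  [1] d ⇒ {s2}
  ✓ P
Run σ = ⟨d⟩ on Q: start {t0}
  [1] d ⇒ ∅ (Q stuck)

traces(P) ≠ traces(Q) — witness ⟨d⟩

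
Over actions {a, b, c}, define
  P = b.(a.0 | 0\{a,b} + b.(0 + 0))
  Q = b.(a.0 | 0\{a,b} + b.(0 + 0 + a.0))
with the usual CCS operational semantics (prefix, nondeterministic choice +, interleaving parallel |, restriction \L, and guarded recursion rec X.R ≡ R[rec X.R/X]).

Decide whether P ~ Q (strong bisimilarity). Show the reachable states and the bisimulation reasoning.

P ≁ Q

LTS(P): 4 reachable states
  p0 = b.(a.0 | 0\{a,b} + b.(0 + 0)) ⊢ —b→ p1
  p1 = a.0 | 0\{a,b} + b.(0 + 0) ⊢ —a→ p2, —b→ p3
  p2 = 0 | 0\{a,b} ⊢ deadlocked
  p3 = 0 + 0 ⊢ deadlocked
LTS(Q): 5 reachable states
  q0 = b.(a.0 | 0\{a,b} + b.(0 + 0 + a.0)) ⊢ —b→ q1
  q1 = a.0 | 0\{a,b} + b.(0 + 0 + a.0) ⊢ —a→ q2, —b→ q3
  q2 = 0 | 0\{a,b} ⊢ deadlocked
  q3 = 0 + 0 + a.0 ⊢ —a→ q4
  q4 = 0 ⊢ deadlocked
Coarsest stable partition (strong bisimilarity classes):
  B0 = {p0}
  B1 = {p1}
  B2 = {p2, p3, q2, q4}
  B3 = {q0}
  B4 = {q1}
  B5 = {q3}
p0 ∈ B0, q0 ∈ B3 → different blocks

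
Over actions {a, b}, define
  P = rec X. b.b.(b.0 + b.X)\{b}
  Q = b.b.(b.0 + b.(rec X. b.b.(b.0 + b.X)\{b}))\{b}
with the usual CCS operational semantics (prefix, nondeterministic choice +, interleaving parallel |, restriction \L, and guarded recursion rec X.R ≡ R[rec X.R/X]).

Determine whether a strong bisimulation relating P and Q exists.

Reachable graph of P (3 states):
  s0 = rec X. b.b.(b.0 + b.X)\{b} | —b→ s1
  s1 = b.(b.0 + b.(rec X. b.b.(b.0 + b.X)\{b}))\{b} | —b→ s2
  s2 = (b.0 + b.(rec X. b.b.(b.0 + b.X)\{b}))\{b} | (no moves)
Reachable graph of Q (3 states):
  t0 = b.b.(b.0 + b.(rec X. b.b.(b.0 + b.X)\{b}))\{b} | —b→ t1
  t1 = b.(b.0 + b.(rec X. b.b.(b.0 + b.X)\{b}))\{b} | —b→ t2
  t2 = (b.0 + b.(rec X. b.b.(b.0 + b.X)\{b}))\{b} | (no moves)
Bisimilarity quotient blocks:
  B0 = {s0, t0}
  B1 = {s1, t1}
  B2 = {s2, t2}
s0 ∈ B0, t0 ∈ B0 → same block

P ~ Q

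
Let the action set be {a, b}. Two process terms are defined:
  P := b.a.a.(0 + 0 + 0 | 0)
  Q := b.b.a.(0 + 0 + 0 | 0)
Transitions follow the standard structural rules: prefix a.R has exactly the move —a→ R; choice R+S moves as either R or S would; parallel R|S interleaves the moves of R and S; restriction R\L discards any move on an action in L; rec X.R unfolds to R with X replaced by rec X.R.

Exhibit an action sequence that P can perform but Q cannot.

P's transition system — 4 states:
  p0 = b.a.a.(0 + 0 + 0 | 0) | —b→ p1
  p1 = a.a.(0 + 0 + 0 | 0) | —a→ p2
  p2 = a.(0 + 0 + 0 | 0) | —a→ p3
  p3 = 0 + 0 + 0 | 0 | stopped
Q's transition system — 4 states:
  q0 = b.b.a.(0 + 0 + 0 | 0) | —b→ q1
  q1 = b.a.(0 + 0 + 0 | 0) | —b→ q2
  q2 = a.(0 + 0 + 0 | 0) | —a→ q3
  q3 = 0 + 0 + 0 | 0 | stopped
Run σ = ⟨ba⟩ on P: start {p0}
  step 1 (b): {p1}
  step 2 (a): {p2}
  — P admits the full trace.
Run σ = ⟨ba⟩ on Q: start {q0}
  step 1 (b): {q1}
  step 2 (a): ∅ (Q stuck)

ba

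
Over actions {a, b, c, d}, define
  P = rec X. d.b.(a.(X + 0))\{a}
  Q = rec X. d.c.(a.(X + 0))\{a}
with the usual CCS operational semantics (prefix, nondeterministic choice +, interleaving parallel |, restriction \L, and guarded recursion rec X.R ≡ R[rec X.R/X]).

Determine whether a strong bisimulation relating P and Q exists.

LTS(P): 3 reachable states
  m0 = rec X. d.b.(a.(X + 0))\{a} ⊢ =d=> m1
  m1 = b.(a.((rec X. d.b.(a.(X + 0))\{a}) + 0))\{a} ⊢ =b=> m2
  m2 = (a.((rec X. d.b.(a.(X + 0))\{a}) + 0))\{a} ⊢ ·
LTS(Q): 3 reachable states
  n0 = rec X. d.c.(a.(X + 0))\{a} ⊢ =d=> n1
  n1 = c.(a.((rec X. d.c.(a.(X + 0))\{a}) + 0))\{a} ⊢ =c=> n2
  n2 = (a.((rec X. d.c.(a.(X + 0))\{a}) + 0))\{a} ⊢ ·
Coarsest stable partition (strong bisimilarity classes):
  B0 = {m0}
  B1 = {m1}
  B2 = {m2, n2}
  B3 = {n0}
  B4 = {n1}
m0 ∈ B0, n0 ∈ B3 → different blocks

NO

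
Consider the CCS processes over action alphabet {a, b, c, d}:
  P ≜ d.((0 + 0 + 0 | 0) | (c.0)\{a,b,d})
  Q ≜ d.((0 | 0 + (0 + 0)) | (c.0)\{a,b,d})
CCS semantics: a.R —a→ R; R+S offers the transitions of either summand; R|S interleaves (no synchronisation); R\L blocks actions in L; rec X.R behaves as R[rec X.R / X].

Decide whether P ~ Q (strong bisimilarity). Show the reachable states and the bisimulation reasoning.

P's transition system — 3 states:
  p0 = d.((0 + 0 + 0 | 0) | (c.0)\{a,b,d}) has moves --d--▸ p1
  p1 = (0 + 0 + 0 | 0) | (c.0)\{a,b,d} has moves --c--▸ p2
  p2 = (0 + 0 + 0 | 0) | 0\{a,b,d} has moves (no moves)
Q's transition system — 3 states:
  q0 = d.((0 | 0 + (0 + 0)) | (c.0)\{a,b,d}) has moves --d--▸ q1
  q1 = (0 | 0 + (0 + 0)) | (c.0)\{a,b,d} has moves --c--▸ q2
  q2 = (0 | 0 + (0 + 0)) | 0\{a,b,d} has moves (no moves)
Bisimilarity quotient blocks:
  B0 = {p0, q0}
  B1 = {p1, q1}
  B2 = {p2, q2}
p0 ∈ B0, q0 ∈ B0 → same block

P ~ Q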